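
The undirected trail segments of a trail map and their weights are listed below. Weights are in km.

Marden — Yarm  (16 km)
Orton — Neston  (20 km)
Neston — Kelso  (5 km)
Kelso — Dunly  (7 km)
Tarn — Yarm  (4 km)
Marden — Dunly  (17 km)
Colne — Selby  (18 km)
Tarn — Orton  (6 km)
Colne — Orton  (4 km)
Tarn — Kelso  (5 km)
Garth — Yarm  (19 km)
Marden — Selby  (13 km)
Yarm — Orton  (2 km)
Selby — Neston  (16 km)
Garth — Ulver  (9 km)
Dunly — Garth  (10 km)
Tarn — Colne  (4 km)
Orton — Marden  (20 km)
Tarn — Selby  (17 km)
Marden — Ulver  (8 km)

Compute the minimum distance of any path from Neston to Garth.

Enumerating some paths:
Neston–Kelso–Tarn–Yarm–Garth: 5+5+4+19 = 33
Neston–Kelso–Dunly–Garth: 5+7+10 = 22
Cheapest is Neston–Kelso–Dunly–Garth at 22 km.

22 km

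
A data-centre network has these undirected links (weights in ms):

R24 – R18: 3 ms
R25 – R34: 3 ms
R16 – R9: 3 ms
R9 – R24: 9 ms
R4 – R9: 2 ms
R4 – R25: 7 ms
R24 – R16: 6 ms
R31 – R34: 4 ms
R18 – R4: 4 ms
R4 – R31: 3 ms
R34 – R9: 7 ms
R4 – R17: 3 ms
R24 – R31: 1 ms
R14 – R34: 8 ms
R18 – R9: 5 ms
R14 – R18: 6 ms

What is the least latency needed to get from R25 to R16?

Compare a few routes:
R25 - R4 - R9 - R16: 7+2+3 = 12
R25 - R34 - R9 - R16: 3+7+3 = 13
Cheapest is R25 - R4 - R9 - R16 at 12 ms.

12 ms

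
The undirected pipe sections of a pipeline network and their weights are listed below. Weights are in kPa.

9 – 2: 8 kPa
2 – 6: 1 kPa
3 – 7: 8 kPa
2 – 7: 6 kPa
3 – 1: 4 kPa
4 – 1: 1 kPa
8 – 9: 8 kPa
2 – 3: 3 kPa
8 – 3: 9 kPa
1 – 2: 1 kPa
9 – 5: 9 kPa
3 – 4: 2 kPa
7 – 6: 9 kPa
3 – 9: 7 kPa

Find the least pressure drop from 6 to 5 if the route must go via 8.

Best 6 to 8: 6 → 2 → 3 → 8 costing 13
Shortest 8→5: 8 → 9 → 5 = 17
Total via 8: 13 + 17 = 30 kPa.

30 kPa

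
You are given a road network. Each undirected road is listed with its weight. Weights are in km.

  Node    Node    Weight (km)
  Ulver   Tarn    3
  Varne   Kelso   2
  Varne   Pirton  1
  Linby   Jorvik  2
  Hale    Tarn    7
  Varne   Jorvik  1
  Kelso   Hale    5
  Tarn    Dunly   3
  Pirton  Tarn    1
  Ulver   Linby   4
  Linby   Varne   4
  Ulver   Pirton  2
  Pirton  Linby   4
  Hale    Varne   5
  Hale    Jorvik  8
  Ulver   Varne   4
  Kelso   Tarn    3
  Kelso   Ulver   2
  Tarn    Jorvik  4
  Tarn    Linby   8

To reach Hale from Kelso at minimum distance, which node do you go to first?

Compare a few routes:
Kelso - Tarn - Hale: 3+7 = 10
Kelso - Varne - Hale: 2+5 = 7
Kelso - Hale: 5 = 5
The minimum is 5 km via Kelso - Hale.
So from Kelso the first move is to Hale.

Hale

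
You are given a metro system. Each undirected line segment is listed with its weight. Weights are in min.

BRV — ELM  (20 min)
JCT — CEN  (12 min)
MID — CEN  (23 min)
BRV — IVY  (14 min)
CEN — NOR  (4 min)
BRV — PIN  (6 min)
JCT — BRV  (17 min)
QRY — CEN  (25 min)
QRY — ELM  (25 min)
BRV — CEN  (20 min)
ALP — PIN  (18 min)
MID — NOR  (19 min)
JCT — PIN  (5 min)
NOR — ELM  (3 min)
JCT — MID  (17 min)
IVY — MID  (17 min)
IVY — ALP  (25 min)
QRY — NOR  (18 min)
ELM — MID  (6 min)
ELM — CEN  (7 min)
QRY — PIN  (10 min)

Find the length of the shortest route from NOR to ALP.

39 min

Shortest distances from NOR:
NOR: 0
ELM: 3  (via NOR)
CEN: 4  (via NOR)
MID: 9  (via ELM)
JCT: 16  (via CEN)
QRY: 18  (via NOR)
PIN: 21  (via JCT)
BRV: 23  (via ELM)
IVY: 26  (via MID)
ALP: 39  (via PIN)
Shortest route: NOR–CEN–JCT–PIN–ALP = 39 min.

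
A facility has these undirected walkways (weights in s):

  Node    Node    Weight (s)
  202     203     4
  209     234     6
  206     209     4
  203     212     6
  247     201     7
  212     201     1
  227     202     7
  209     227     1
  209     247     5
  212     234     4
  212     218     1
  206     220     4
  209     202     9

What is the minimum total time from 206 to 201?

15 s

Running Dijkstra from 206:
206: 0
220: 4  (via 206)
209: 4  (via 206)
227: 5  (via 209)
247: 9  (via 209)
234: 10  (via 209)
202: 12  (via 227)
212: 14  (via 234)
218: 15  (via 212)
201: 15  (via 212)
Shortest route: 206 → 209 → 234 → 212 → 201 = 15 s.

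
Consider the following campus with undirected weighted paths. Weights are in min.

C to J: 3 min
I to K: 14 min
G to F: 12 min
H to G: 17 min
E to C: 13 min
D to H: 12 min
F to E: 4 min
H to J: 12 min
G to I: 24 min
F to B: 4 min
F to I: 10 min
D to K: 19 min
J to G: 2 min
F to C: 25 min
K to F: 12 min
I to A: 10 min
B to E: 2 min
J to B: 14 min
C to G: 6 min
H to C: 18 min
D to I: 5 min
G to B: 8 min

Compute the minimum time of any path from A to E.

24 min

Running Dijkstra from A:
A: 0
I: 10  (via A)
D: 15  (via I)
F: 20  (via I)
B: 24  (via F)
E: 24  (via F)
Shortest route: A → I → F → E = 24 min.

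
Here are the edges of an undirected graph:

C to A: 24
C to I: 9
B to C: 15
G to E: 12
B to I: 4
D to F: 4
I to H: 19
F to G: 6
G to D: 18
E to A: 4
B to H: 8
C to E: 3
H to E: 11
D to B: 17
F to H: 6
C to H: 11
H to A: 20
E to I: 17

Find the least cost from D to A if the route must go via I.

Best D to I: D → B → I costing 21
Shortest I→A: I → C → E → A = 16
Total via I: 21 + 16 = 37.

37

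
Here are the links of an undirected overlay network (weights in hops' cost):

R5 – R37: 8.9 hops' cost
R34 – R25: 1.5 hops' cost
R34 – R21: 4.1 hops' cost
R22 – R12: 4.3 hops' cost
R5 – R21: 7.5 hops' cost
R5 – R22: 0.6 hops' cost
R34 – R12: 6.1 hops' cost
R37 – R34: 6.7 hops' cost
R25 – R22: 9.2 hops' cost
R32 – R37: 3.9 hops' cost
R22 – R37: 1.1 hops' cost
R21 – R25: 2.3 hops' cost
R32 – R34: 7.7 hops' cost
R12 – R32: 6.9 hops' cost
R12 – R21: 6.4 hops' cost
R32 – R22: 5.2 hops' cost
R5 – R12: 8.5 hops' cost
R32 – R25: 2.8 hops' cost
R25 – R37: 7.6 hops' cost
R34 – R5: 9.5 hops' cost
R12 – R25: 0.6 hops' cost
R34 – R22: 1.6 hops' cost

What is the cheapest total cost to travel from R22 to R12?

Candidate routes:
R22 → R12: 4.3 = 4.3
R22 → R34 → R12: 1.6+6.1 = 7.7
R22 → R34 → R25 → R12: 1.6+1.5+0.6 = 3.7
R22 → R37 → R32 → R25 → R12: 1.1+3.9+2.8+0.6 = 8.4
Cheapest is R22 → R34 → R25 → R12 at 3.7 hops' cost.

3.7 hops' cost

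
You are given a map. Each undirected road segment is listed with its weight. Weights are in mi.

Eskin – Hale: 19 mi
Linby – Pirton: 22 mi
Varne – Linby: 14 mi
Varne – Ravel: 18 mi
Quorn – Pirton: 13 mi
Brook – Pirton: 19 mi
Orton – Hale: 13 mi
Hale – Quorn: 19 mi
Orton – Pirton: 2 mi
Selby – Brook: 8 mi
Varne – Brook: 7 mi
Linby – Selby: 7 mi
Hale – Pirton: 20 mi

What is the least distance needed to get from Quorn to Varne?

Compare a few routes:
Quorn → Hale → Orton → Pirton → Brook → Varne: 19+13+2+19+7 = 60
Quorn → Pirton → Linby → Selby → Brook → Varne: 13+22+7+8+7 = 57
Quorn → Pirton → Brook → Varne: 13+19+7 = 39
Quorn → Pirton → Linby → Varne: 13+22+14 = 49
The minimum is 39 mi via Quorn → Pirton → Brook → Varne.

39 mi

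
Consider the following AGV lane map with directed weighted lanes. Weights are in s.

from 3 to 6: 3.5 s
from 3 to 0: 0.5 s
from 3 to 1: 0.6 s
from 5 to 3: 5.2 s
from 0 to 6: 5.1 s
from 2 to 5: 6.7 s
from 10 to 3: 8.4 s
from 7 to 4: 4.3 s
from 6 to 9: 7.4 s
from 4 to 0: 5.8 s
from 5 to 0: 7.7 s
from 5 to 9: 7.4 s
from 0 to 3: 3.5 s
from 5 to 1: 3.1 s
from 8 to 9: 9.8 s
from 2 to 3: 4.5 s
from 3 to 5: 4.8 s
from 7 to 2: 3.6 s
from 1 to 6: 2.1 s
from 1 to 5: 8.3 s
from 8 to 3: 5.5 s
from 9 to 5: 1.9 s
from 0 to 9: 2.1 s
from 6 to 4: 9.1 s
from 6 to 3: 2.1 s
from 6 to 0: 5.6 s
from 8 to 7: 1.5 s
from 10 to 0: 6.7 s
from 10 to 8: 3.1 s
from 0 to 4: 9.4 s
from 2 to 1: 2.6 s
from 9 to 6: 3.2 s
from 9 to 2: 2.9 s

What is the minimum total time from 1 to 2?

9.7 s

Candidate routes:
1 → 6 → 9 → 2: 2.1+7.4+2.9 = 12.4
1 → 6 → 3 → 0 → 9 → 2: 2.1+2.1+0.5+2.1+2.9 = 9.7
The minimum is 9.7 s via 1 → 6 → 3 → 0 → 9 → 2.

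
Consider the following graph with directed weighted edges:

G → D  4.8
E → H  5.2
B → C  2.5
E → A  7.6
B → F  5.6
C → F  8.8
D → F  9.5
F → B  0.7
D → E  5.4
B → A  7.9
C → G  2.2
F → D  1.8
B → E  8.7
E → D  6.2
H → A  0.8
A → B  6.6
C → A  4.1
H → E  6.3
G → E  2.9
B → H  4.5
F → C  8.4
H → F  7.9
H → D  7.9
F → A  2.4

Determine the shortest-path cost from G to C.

Candidate routes:
G → E → H → A → B → C: 2.9+5.2+0.8+6.6+2.5 = 18
G → D → F → B → C: 4.8+9.5+0.7+2.5 = 17.5
Cheapest is G → D → F → B → C at 17.5.

17.5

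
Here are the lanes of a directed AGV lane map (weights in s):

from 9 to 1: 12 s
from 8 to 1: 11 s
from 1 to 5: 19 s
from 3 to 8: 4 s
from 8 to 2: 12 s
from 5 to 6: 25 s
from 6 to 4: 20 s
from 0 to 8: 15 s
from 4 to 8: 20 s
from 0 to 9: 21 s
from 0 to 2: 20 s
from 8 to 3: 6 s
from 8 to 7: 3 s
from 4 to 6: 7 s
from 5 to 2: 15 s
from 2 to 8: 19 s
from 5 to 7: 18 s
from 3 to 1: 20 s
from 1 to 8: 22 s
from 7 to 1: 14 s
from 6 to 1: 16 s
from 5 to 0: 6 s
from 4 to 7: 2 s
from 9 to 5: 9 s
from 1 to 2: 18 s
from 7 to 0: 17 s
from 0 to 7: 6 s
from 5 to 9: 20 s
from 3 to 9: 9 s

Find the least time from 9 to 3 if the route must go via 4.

Shortest 9→4: 9–5–6–4 = 54
Shortest 4→3: 4–8–3 = 26
Total via 4: 54 + 26 = 80 s.

80 s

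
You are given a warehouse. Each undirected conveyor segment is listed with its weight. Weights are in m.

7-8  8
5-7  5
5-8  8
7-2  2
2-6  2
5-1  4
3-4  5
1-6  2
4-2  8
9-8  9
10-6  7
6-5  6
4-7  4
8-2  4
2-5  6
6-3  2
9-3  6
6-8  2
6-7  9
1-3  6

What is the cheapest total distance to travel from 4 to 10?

Settle nodes by increasing distance from 4:
4: 0
7: 4  (via 4)
3: 5  (via 4)
2: 6  (via 7)
6: 7  (via 3)
1: 9  (via 6)
5: 9  (via 7)
8: 9  (via 6)
9: 11  (via 3)
10: 14  (via 6)
Shortest route: 4–3–6–10 = 14 m.

14 m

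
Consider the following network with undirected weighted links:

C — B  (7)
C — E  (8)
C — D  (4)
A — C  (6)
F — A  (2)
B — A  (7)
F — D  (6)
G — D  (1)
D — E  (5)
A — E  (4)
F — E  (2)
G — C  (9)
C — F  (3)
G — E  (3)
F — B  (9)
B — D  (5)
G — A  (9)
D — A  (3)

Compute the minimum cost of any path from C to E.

5

Shortest distances from C:
C: 0
F: 3  (via C)
D: 4  (via C)
A: 5  (via F)
E: 5  (via F)
Shortest route: C → F → E = 5.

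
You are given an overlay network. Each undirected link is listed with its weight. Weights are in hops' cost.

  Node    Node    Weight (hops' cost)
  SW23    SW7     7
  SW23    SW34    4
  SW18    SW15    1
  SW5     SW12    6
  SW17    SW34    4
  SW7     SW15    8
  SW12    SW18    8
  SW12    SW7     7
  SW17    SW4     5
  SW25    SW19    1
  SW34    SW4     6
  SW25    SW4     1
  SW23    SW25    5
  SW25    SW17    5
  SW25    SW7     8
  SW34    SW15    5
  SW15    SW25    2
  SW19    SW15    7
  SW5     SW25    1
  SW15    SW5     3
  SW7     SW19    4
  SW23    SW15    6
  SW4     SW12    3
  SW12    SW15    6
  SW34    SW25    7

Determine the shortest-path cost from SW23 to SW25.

Running Dijkstra from SW23:
SW23: 0
SW34: 4  (via SW23)
SW25: 5  (via SW23)
Shortest route: SW23 → SW25 = 5 hops' cost.

5 hops' cost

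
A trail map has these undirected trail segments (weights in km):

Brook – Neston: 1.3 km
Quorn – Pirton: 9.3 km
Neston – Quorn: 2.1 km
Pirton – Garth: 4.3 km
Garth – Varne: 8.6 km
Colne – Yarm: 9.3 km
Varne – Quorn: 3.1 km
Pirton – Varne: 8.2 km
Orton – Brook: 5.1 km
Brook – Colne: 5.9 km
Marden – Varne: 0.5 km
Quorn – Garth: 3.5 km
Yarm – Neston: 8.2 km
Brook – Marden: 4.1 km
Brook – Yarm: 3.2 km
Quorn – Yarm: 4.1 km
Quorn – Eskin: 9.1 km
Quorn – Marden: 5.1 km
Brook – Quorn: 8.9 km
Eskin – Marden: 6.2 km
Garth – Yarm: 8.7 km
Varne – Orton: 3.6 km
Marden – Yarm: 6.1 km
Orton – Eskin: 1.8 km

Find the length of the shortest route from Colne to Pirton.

Running Dijkstra from Colne:
Colne: 0
Brook: 5.9  (via Colne)
Neston: 7.2  (via Brook)
Yarm: 9.1  (via Brook)
Quorn: 9.3  (via Neston)
Marden: 10  (via Brook)
Varne: 10.5  (via Marden)
Orton: 11  (via Brook)
Eskin: 12.8  (via Orton)
Garth: 12.8  (via Quorn)
Pirton: 17.1  (via Garth)
Shortest route: Colne–Brook–Neston–Quorn–Garth–Pirton = 17.1 km.

17.1 km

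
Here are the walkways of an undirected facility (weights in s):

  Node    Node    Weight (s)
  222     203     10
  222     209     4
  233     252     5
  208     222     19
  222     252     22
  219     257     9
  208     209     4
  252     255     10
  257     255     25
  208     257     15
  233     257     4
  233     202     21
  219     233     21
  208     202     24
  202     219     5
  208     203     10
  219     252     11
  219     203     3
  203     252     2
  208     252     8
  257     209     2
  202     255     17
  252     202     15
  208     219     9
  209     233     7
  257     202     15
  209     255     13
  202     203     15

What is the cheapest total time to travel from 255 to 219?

Candidate routes:
255–252–219: 10+11 = 21
255–202–219: 17+5 = 22
255–252–203–219: 10+2+3 = 15
Cheapest is 255–252–203–219 at 15 s.

15 s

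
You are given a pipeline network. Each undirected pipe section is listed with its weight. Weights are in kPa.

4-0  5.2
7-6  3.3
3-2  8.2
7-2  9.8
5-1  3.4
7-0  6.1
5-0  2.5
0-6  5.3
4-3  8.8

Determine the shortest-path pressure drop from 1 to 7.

Running Dijkstra from 1:
1: 0
5: 3.4  (via 1)
0: 5.9  (via 5)
4: 11.1  (via 0)
6: 11.2  (via 0)
7: 12  (via 0)
Shortest route: 1–5–0–7 = 12 kPa.

12 kPa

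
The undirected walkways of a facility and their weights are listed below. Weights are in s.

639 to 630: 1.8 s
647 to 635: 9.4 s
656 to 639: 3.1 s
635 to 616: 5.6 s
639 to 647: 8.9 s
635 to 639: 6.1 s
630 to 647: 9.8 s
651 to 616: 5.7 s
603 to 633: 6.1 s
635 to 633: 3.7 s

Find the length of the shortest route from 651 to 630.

19.2 s

Candidate routes:
651 - 616 - 635 - 647 - 630: 5.7+5.6+9.4+9.8 = 30.5
651 - 616 - 635 - 639 - 647 - 630: 5.7+5.6+6.1+8.9+9.8 = 36.1
651 - 616 - 635 - 639 - 630: 5.7+5.6+6.1+1.8 = 19.2
651 - 616 - 635 - 647 - 639 - 630: 5.7+5.6+9.4+8.9+1.8 = 31.4
Cheapest is 651 - 616 - 635 - 639 - 630 at 19.2 s.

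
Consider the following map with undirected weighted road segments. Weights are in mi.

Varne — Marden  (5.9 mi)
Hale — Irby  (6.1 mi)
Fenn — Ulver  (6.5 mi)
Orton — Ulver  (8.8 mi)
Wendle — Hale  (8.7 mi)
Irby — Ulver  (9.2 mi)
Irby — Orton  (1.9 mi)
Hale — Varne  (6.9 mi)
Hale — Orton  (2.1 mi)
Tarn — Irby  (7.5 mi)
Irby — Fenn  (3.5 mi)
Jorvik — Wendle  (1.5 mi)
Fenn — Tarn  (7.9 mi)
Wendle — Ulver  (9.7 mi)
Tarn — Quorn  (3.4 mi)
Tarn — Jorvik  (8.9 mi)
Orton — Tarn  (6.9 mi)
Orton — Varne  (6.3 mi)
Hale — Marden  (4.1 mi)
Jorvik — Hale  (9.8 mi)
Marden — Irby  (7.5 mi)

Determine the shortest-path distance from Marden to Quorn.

Settle nodes by increasing distance from Marden:
Marden: 0
Hale: 4.1  (via Marden)
Varne: 5.9  (via Marden)
Orton: 6.2  (via Hale)
Irby: 7.5  (via Marden)
Fenn: 11  (via Irby)
Wendle: 12.8  (via Hale)
Tarn: 13.1  (via Orton)
Jorvik: 13.9  (via Hale)
Ulver: 15  (via Orton)
Quorn: 16.5  (via Tarn)
Shortest route: Marden → Hale → Orton → Tarn → Quorn = 16.5 mi.

16.5 mi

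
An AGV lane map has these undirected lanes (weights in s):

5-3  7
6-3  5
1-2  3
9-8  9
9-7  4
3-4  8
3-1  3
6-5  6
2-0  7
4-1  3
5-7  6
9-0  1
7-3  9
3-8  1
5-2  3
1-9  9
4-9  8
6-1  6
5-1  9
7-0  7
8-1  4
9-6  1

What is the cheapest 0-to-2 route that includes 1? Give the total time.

11 s

Shortest 0→1: 0 → 9 → 6 → 1 = 8
Shortest 1→2: 1 → 2 = 3
Total via 1: 8 + 3 = 11 s.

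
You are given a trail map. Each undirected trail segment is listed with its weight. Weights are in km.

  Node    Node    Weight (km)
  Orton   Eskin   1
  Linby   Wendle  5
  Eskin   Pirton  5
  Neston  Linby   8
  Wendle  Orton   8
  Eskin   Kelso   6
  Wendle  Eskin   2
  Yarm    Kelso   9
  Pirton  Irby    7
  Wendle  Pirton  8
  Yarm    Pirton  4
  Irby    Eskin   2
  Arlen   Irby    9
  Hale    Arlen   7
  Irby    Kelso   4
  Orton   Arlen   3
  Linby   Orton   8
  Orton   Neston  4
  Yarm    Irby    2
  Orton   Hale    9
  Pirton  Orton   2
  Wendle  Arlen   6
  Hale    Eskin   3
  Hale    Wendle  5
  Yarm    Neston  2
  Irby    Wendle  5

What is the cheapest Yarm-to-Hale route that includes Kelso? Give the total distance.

Shortest Yarm→Kelso: Yarm → Irby → Kelso = 6
Shortest Kelso→Hale: Kelso → Eskin → Hale = 9
Total via Kelso: 6 + 9 = 15 km.

15 km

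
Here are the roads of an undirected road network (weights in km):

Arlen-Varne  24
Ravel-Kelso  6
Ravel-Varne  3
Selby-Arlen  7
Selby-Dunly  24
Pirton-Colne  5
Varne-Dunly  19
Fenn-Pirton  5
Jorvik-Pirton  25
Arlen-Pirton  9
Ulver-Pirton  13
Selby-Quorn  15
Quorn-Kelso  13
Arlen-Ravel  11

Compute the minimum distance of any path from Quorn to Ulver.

44 km

Candidate routes:
Quorn–Kelso–Ravel–Varne–Dunly–Selby–Arlen–Pirton–Ulver: 13+6+3+19+24+7+9+13 = 94
Quorn–Selby–Arlen–Pirton–Ulver: 15+7+9+13 = 44
Quorn–Kelso–Ravel–Arlen–Pirton–Ulver: 13+6+11+9+13 = 52
Quorn–Kelso–Ravel–Varne–Arlen–Pirton–Ulver: 13+6+3+24+9+13 = 68
The minimum is 44 km via Quorn–Selby–Arlen–Pirton–Ulver.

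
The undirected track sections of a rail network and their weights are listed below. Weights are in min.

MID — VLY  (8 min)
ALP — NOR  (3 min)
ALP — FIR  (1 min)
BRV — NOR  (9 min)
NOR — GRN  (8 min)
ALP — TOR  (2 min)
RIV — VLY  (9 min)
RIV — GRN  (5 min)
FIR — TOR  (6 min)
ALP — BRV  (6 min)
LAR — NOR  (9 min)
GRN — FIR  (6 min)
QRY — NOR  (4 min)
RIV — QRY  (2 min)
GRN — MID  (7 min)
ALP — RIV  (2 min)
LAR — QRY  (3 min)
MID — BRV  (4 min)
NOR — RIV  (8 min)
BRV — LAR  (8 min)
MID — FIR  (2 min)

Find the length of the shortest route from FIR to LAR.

Enumerating some paths:
FIR - ALP - NOR - QRY - LAR: 1+3+4+3 = 11
FIR - ALP - RIV - QRY - LAR: 1+2+2+3 = 8
FIR - ALP - NOR - LAR: 1+3+9 = 13
Cheapest is FIR - ALP - RIV - QRY - LAR at 8 min.

8 min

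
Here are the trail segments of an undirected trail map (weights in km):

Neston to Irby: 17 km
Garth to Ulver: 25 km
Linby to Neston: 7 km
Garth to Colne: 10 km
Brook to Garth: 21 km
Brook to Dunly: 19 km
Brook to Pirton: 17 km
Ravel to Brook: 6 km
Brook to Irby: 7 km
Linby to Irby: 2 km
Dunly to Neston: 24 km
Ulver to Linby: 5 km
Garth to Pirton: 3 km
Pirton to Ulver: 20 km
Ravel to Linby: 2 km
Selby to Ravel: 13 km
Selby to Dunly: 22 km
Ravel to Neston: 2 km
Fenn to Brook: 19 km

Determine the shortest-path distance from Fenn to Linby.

27 km

Settle nodes by increasing distance from Fenn:
Fenn: 0
Brook: 19  (via Fenn)
Ravel: 25  (via Brook)
Irby: 26  (via Brook)
Neston: 27  (via Ravel)
Linby: 27  (via Ravel)
Shortest route: Fenn → Brook → Ravel → Linby = 27 km.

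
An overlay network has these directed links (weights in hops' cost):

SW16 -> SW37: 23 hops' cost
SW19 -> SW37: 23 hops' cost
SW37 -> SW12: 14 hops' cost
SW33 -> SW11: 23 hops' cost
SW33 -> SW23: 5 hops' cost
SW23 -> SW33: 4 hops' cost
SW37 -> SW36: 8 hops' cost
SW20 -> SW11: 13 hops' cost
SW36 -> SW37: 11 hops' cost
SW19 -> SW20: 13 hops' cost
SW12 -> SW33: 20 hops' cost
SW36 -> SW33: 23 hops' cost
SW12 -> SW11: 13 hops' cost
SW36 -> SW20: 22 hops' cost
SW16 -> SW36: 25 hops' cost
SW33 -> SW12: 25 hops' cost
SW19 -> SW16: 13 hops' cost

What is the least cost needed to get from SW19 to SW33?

54 hops' cost

Enumerating some paths:
SW19 → SW37 → SW12 → SW33: 23+14+20 = 57
SW19 → SW37 → SW36 → SW33: 23+8+23 = 54
SW19 → SW16 → SW36 → SW33: 13+25+23 = 61
Cheapest is SW19 → SW37 → SW36 → SW33 at 54 hops' cost.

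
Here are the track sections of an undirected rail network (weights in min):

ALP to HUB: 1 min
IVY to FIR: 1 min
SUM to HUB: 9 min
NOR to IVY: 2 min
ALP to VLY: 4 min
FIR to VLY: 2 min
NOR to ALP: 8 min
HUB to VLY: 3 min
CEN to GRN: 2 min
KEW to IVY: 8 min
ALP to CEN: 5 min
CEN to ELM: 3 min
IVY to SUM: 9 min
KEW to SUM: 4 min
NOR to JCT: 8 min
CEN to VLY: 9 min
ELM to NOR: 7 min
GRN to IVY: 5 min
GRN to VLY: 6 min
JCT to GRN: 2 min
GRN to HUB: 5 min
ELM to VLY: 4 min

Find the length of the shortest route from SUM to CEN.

15 min

Running Dijkstra from SUM:
SUM: 0
KEW: 4  (via SUM)
HUB: 9  (via SUM)
IVY: 9  (via SUM)
FIR: 10  (via IVY)
ALP: 10  (via HUB)
NOR: 11  (via IVY)
VLY: 12  (via HUB)
GRN: 14  (via HUB)
CEN: 15  (via ALP)
Shortest route: SUM–HUB–ALP–CEN = 15 min.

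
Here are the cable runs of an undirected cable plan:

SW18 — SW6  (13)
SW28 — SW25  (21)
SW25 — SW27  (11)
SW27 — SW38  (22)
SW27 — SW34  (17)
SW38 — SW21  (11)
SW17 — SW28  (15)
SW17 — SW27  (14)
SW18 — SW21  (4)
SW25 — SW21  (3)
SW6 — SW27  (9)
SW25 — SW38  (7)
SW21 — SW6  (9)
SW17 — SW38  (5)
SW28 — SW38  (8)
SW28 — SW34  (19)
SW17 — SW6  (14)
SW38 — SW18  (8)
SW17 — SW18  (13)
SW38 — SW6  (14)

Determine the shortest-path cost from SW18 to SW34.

35

Shortest distances from SW18:
SW18: 0
SW21: 4  (via SW18)
SW25: 7  (via SW21)
SW38: 8  (via SW18)
SW17: 13  (via SW18)
SW6: 13  (via SW18)
SW28: 16  (via SW38)
SW27: 18  (via SW25)
SW34: 35  (via SW28)
Shortest route: SW18 → SW38 → SW28 → SW34 = 35.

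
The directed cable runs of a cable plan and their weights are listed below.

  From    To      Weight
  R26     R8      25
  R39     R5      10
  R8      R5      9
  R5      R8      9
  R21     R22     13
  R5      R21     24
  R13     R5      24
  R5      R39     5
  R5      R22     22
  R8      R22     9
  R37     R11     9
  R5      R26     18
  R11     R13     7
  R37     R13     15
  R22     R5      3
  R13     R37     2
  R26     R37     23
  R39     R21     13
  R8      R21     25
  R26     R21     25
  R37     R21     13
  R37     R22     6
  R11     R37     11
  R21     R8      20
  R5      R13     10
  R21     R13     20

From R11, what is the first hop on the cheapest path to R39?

Candidate routes:
R11–R13–R37–R22–R5–R39: 7+2+6+3+5 = 23
R11–R13–R5–R39: 7+24+5 = 36
R11–R37–R22–R5–R39: 11+6+3+5 = 25
The minimum is 23 via R11–R13–R37–R22–R5–R39.
So from R11 the first move is to R13.

R13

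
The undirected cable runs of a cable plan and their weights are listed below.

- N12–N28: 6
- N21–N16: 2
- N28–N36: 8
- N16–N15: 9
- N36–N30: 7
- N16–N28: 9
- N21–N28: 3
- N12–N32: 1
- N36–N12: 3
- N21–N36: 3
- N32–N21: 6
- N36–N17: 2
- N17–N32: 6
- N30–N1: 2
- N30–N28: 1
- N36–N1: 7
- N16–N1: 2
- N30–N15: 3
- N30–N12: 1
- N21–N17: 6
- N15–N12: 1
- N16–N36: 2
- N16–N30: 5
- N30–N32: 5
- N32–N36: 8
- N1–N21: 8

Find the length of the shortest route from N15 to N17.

Enumerating some paths:
N15 - N12 - N36 - N17: 1+3+2 = 6
N15 - N30 - N12 - N36 - N17: 3+1+3+2 = 9
N15 - N12 - N32 - N17: 1+1+6 = 8
Cheapest is N15 - N12 - N36 - N17 at 6.

6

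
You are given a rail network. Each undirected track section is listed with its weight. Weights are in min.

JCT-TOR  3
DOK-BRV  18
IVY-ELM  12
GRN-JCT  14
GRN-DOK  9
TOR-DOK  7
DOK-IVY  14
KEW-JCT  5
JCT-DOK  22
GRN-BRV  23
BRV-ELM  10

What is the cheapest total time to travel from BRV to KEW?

Compare a few routes:
BRV–DOK–TOR–JCT–KEW: 18+7+3+5 = 33
BRV–DOK–JCT–KEW: 18+22+5 = 45
BRV–GRN–JCT–KEW: 23+14+5 = 42
The minimum is 33 min via BRV–DOK–TOR–JCT–KEW.

33 min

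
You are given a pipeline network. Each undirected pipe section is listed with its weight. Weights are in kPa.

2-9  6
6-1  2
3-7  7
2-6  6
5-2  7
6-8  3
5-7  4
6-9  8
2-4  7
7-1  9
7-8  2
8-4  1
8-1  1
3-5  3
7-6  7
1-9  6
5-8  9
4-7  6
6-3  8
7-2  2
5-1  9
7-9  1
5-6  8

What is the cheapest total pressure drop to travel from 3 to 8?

9 kPa

Compare a few routes:
3 - 7 - 8: 7+2 = 9
3 - 6 - 1 - 8: 8+2+1 = 11
3 - 6 - 8: 8+3 = 11
Cheapest is 3 - 7 - 8 at 9 kPa.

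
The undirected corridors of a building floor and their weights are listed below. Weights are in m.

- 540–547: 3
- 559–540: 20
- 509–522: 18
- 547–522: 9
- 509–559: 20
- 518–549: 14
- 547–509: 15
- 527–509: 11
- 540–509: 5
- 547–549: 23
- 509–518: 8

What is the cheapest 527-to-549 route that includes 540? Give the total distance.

Shortest 527→540: 527 → 509 → 540 = 16
Shortest 540→549: 540 → 547 → 549 = 26
Total via 540: 16 + 26 = 42 m.

42 m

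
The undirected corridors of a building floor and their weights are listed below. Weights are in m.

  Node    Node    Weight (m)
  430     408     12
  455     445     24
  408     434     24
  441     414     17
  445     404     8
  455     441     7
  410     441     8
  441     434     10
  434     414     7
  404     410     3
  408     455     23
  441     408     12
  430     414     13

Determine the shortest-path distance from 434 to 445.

29 m

Settle nodes by increasing distance from 434:
434: 0
414: 7  (via 434)
441: 10  (via 434)
455: 17  (via 441)
410: 18  (via 441)
430: 20  (via 414)
404: 21  (via 410)
408: 22  (via 441)
445: 29  (via 404)
Shortest route: 434–441–410–404–445 = 29 m.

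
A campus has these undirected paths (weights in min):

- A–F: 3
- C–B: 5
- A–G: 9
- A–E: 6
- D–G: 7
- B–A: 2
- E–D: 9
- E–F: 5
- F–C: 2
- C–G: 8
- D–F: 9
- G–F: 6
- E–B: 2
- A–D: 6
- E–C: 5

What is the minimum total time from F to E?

5 min

Settle nodes by increasing distance from F:
F: 0
C: 2  (via F)
A: 3  (via F)
B: 5  (via A)
E: 5  (via F)
Shortest route: F–E = 5 min.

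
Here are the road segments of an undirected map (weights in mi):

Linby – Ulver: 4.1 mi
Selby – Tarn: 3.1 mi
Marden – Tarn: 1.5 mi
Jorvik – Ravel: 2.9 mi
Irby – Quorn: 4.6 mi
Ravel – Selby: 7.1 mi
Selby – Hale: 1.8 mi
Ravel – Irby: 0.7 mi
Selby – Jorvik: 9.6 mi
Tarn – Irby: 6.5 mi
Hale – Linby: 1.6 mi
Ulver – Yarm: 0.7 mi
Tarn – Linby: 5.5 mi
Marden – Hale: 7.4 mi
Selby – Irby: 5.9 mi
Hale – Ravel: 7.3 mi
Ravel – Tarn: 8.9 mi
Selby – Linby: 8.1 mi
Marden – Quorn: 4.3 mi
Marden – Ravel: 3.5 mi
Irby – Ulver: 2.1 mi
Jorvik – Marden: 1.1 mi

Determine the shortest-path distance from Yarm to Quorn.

7.4 mi

Compare a few routes:
Yarm - Ulver - Irby - Ravel - Jorvik - Marden - Quorn: 0.7+2.1+0.7+2.9+1.1+4.3 = 11.8
Yarm - Ulver - Irby - Ravel - Marden - Quorn: 0.7+2.1+0.7+3.5+4.3 = 11.3
Yarm - Ulver - Irby - Tarn - Marden - Quorn: 0.7+2.1+6.5+1.5+4.3 = 15.1
Yarm - Ulver - Irby - Quorn: 0.7+2.1+4.6 = 7.4
The minimum is 7.4 mi via Yarm - Ulver - Irby - Quorn.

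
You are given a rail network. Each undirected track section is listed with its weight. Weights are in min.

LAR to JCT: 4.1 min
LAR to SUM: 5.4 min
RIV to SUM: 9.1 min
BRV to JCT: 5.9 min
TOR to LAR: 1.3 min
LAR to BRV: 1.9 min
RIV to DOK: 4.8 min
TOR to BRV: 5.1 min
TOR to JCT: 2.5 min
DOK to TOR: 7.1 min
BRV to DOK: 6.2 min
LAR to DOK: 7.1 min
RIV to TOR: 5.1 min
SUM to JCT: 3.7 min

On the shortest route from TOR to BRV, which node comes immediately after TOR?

Enumerating some paths:
TOR - BRV: 5.1 = 5.1
TOR - LAR - BRV: 1.3+1.9 = 3.2
The minimum is 3.2 min via TOR - LAR - BRV.
So from TOR the first move is to LAR.

LAR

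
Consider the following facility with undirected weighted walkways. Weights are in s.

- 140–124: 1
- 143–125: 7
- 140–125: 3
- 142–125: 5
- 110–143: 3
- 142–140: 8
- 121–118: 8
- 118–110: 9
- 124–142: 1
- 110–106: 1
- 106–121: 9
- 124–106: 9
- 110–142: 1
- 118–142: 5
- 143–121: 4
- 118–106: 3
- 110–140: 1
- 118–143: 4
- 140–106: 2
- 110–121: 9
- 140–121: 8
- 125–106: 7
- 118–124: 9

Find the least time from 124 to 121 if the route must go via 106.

Best 124 to 106: 124–140–106 costing 3
Shortest 106→121: 106–110–143–121 = 8
Total via 106: 3 + 8 = 11 s.

11 s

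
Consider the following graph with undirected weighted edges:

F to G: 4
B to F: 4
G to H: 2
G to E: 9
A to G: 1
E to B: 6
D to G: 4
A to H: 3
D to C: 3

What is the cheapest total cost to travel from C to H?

9

Settle nodes by increasing distance from C:
C: 0
D: 3  (via C)
G: 7  (via D)
A: 8  (via G)
H: 9  (via G)
Shortest route: C → D → G → H = 9.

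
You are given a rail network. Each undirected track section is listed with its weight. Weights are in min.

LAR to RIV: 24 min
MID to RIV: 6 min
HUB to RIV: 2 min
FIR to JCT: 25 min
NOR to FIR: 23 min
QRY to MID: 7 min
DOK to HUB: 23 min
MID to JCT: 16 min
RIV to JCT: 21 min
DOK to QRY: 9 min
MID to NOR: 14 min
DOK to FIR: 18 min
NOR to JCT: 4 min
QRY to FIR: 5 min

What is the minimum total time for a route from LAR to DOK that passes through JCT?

77 min

Best LAR to JCT: LAR–RIV–JCT costing 45
Best JCT to DOK: JCT–MID–QRY–DOK costing 32
Total via JCT: 45 + 32 = 77 min.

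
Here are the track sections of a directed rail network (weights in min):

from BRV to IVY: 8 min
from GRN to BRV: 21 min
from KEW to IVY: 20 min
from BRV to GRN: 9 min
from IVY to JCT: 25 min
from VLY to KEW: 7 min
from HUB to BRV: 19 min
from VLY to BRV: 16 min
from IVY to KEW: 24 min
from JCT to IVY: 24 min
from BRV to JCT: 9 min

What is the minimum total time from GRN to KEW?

53 min

Candidate routes:
GRN → BRV → IVY → KEW: 21+8+24 = 53
GRN → BRV → JCT → IVY → KEW: 21+9+24+24 = 78
The minimum is 53 min via GRN → BRV → IVY → KEW.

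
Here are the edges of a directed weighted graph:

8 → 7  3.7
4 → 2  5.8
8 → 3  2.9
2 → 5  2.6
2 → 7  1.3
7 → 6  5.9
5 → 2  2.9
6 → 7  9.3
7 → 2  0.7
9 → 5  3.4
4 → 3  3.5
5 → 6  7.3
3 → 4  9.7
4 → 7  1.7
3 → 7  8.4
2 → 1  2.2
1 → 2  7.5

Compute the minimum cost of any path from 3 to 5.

11.7

Enumerating some paths:
3–4–2–5: 9.7+5.8+2.6 = 18.1
3–4–7–2–5: 9.7+1.7+0.7+2.6 = 14.7
3–7–2–5: 8.4+0.7+2.6 = 11.7
Cheapest is 3–7–2–5 at 11.7.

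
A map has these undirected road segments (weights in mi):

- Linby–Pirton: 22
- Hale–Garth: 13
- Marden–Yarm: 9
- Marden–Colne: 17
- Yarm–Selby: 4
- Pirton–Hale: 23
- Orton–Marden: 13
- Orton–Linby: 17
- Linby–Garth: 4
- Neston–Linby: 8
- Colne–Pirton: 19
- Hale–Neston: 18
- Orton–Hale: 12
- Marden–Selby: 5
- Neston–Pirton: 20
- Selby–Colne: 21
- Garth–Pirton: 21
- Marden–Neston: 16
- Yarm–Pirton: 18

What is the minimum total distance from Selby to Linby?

Candidate routes:
Selby–Marden–Neston–Linby: 5+16+8 = 29
Selby–Marden–Orton–Linby: 5+13+17 = 35
Cheapest is Selby–Marden–Neston–Linby at 29 mi.

29 mi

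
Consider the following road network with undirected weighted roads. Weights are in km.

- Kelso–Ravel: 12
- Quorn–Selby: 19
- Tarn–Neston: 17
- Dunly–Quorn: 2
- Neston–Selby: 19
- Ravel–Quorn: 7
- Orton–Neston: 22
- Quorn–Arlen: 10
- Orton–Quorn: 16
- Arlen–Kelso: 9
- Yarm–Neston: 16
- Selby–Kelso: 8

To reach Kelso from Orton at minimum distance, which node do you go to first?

Enumerating some paths:
Orton → Quorn → Selby → Kelso: 16+19+8 = 43
Orton → Neston → Selby → Kelso: 22+19+8 = 49
Orton → Quorn → Ravel → Kelso: 16+7+12 = 35
Cheapest is Orton → Quorn → Ravel → Kelso at 35 km.
So from Orton the first move is to Quorn.

Quorn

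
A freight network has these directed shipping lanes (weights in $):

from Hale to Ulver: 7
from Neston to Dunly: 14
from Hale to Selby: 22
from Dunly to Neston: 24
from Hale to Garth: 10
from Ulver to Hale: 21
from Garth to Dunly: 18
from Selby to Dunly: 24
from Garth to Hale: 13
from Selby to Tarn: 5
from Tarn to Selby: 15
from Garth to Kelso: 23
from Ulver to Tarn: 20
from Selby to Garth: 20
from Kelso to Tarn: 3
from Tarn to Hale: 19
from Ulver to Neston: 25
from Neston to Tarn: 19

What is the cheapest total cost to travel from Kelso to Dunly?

Shortest distances from Kelso:
Kelso: 0
Tarn: 3  (via Kelso)
Selby: 18  (via Tarn)
Hale: 22  (via Tarn)
Ulver: 29  (via Hale)
Garth: 32  (via Hale)
Dunly: 42  (via Selby)
Shortest route: Kelso → Tarn → Selby → Dunly = $42.

$42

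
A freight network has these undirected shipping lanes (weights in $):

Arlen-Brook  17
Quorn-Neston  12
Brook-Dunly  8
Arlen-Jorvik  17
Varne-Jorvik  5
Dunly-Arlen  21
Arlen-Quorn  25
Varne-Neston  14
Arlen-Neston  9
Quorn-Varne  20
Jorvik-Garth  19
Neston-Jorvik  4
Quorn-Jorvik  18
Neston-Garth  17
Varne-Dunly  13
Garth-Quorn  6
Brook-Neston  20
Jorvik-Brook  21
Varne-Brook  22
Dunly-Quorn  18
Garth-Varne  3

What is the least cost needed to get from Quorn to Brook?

Enumerating some paths:
Quorn - Dunly - Brook: 18+8 = 26
Quorn - Garth - Varne - Dunly - Brook: 6+3+13+8 = 30
The minimum is $26 via Quorn - Dunly - Brook.

$26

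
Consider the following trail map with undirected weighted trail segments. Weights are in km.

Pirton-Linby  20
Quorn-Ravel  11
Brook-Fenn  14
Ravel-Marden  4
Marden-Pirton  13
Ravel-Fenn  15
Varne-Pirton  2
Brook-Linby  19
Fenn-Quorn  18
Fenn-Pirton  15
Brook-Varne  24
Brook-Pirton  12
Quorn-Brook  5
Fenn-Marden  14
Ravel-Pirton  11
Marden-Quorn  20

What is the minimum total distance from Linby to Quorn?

Settle nodes by increasing distance from Linby:
Linby: 0
Brook: 19  (via Linby)
Pirton: 20  (via Linby)
Varne: 22  (via Pirton)
Quorn: 24  (via Brook)
Shortest route: Linby → Brook → Quorn = 24 km.

24 km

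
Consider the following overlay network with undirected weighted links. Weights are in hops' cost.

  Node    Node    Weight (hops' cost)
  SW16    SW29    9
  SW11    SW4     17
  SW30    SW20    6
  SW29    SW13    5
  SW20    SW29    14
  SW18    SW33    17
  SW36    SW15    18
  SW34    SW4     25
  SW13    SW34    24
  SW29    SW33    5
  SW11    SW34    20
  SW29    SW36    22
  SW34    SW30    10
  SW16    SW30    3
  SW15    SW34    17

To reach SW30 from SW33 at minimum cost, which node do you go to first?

Candidate routes:
SW33 → SW29 → SW16 → SW30: 5+9+3 = 17
SW33 → SW29 → SW20 → SW30: 5+14+6 = 25
The minimum is 17 hops' cost via SW33 → SW29 → SW16 → SW30.
So from SW33 the first move is to SW29.

SW29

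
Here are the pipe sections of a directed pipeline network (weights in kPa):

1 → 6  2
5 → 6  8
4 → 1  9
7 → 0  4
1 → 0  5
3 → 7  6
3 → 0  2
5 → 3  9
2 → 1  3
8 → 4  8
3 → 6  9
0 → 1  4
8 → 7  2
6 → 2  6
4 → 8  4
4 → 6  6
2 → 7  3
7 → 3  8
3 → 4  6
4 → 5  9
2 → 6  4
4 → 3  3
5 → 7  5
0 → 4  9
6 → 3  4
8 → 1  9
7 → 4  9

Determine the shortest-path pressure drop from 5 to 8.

Running Dijkstra from 5:
5: 0
7: 5  (via 5)
6: 8  (via 5)
0: 9  (via 7)
3: 9  (via 5)
1: 13  (via 0)
2: 14  (via 6)
4: 14  (via 7)
8: 18  (via 4)
Shortest route: 5–7–4–8 = 18 kPa.

18 kPa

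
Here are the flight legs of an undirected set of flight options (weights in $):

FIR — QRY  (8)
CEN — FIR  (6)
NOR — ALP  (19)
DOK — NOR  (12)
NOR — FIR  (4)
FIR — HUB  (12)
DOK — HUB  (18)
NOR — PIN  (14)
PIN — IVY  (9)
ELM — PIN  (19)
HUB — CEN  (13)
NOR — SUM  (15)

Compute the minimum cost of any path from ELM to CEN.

Compare a few routes:
ELM–PIN–NOR–DOK–HUB–CEN: 19+14+12+18+13 = 76
ELM–PIN–NOR–DOK–HUB–FIR–CEN: 19+14+12+18+12+6 = 81
ELM–PIN–NOR–FIR–CEN: 19+14+4+6 = 43
ELM–PIN–NOR–FIR–HUB–CEN: 19+14+4+12+13 = 62
Cheapest is ELM–PIN–NOR–FIR–CEN at $43.

$43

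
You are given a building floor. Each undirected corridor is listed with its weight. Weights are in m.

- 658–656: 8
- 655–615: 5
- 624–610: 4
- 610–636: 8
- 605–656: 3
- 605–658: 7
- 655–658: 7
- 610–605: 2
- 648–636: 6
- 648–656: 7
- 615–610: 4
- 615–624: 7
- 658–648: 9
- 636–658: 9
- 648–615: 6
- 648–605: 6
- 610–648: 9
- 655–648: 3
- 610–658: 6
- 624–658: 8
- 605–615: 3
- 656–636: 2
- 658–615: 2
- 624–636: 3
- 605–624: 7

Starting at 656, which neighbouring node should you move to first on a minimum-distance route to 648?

648

Enumerating some paths:
656 - 636 - 648: 2+6 = 8
656 - 648: 7 = 7
Cheapest is 656 - 648 at 7 m.
So from 656 the first move is to 648.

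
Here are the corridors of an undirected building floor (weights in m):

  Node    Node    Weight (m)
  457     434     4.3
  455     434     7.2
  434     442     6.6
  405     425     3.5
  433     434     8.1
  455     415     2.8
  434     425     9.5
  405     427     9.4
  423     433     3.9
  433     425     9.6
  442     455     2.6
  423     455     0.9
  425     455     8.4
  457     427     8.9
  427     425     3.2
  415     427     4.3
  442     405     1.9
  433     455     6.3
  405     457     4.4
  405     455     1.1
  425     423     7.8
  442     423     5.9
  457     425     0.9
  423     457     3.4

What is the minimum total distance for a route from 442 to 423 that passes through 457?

Shortest 442→457: 442 → 405 → 457 = 6.3
Best 457 to 423: 457 → 423 costing 3.4
Total via 457: 6.3 + 3.4 = 9.7 m.

9.7 m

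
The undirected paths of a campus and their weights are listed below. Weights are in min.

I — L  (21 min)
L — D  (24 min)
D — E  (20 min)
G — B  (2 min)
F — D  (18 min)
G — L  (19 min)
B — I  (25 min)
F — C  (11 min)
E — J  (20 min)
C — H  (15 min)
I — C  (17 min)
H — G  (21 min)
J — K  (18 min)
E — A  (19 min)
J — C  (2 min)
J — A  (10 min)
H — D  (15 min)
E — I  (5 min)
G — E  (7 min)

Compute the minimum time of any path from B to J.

29 min

Running Dijkstra from B:
B: 0
G: 2  (via B)
E: 9  (via G)
I: 14  (via E)
L: 21  (via G)
H: 23  (via G)
A: 28  (via E)
D: 29  (via E)
J: 29  (via E)
Shortest route: B–G–E–J = 29 min.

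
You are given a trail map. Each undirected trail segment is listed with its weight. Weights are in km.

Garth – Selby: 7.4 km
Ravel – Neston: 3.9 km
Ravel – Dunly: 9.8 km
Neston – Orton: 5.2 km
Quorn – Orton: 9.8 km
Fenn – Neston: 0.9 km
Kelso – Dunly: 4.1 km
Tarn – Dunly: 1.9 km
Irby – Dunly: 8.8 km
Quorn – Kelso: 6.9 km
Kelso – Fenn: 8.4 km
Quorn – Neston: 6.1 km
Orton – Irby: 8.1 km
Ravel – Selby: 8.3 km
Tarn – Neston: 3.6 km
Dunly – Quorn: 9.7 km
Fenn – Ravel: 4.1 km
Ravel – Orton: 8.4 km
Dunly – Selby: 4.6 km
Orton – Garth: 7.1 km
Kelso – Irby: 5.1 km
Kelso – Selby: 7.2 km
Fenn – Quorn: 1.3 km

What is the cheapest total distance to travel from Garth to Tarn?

Running Dijkstra from Garth:
Garth: 0
Orton: 7.1  (via Garth)
Selby: 7.4  (via Garth)
Dunly: 12  (via Selby)
Neston: 12.3  (via Orton)
Fenn: 13.2  (via Neston)
Tarn: 13.9  (via Dunly)
Shortest route: Garth–Selby–Dunly–Tarn = 13.9 km.

13.9 km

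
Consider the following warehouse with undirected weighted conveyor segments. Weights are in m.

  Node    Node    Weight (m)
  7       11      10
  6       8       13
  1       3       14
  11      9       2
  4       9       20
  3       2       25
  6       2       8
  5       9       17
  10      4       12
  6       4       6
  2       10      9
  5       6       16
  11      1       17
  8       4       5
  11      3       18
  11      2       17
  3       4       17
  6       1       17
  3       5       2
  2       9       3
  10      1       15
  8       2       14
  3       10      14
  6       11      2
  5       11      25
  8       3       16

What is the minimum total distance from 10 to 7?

Settle nodes by increasing distance from 10:
10: 0
2: 9  (via 10)
4: 12  (via 10)
9: 12  (via 2)
3: 14  (via 10)
11: 14  (via 9)
1: 15  (via 10)
5: 16  (via 3)
6: 16  (via 11)
8: 17  (via 4)
7: 24  (via 11)
Shortest route: 10–2–9–11–7 = 24 m.

24 m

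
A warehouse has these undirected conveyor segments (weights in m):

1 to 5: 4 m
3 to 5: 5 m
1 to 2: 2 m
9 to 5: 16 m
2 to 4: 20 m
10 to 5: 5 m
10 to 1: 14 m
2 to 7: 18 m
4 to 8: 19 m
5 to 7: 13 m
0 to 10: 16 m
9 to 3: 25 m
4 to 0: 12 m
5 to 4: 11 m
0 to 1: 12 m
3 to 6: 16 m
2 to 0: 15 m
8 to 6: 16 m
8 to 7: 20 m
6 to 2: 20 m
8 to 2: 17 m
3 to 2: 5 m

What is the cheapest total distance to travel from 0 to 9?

32 m

Settle nodes by increasing distance from 0:
0: 0
1: 12  (via 0)
4: 12  (via 0)
2: 14  (via 1)
5: 16  (via 1)
10: 16  (via 0)
3: 19  (via 2)
7: 29  (via 5)
8: 31  (via 4)
9: 32  (via 5)
Shortest route: 0 → 1 → 5 → 9 = 32 m.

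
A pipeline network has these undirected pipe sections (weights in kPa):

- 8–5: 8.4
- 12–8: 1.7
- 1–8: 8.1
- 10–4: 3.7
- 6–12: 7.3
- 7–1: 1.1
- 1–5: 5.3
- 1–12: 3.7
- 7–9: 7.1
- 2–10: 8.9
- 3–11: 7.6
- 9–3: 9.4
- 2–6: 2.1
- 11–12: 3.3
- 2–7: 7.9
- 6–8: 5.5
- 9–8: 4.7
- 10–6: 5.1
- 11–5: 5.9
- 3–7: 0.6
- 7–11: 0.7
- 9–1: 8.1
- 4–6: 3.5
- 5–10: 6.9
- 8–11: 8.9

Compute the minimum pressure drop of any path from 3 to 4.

14.1 kPa

Running Dijkstra from 3:
3: 0
7: 0.6  (via 3)
11: 1.3  (via 7)
1: 1.7  (via 7)
12: 4.6  (via 11)
8: 6.3  (via 12)
5: 7  (via 1)
9: 7.7  (via 7)
2: 8.5  (via 7)
6: 10.6  (via 2)
10: 13.9  (via 5)
4: 14.1  (via 6)
Shortest route: 3 → 7 → 2 → 6 → 4 = 14.1 kPa.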